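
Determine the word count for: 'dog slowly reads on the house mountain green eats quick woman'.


Counting words by splitting on spaces:
  Word 1: 'dog'
  Word 2: 'slowly'
  Word 3: 'reads'
  Word 4: 'on'
  Word 5: 'the'
  Word 6: 'house'
  Word 7: 'mountain'
  Word 8: 'green'
  Word 9: 'eats'
  Word 10: 'quick'
  Word 11: 'woman'
Total words: 11

11


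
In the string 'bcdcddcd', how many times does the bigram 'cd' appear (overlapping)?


Scanning 'bcdcddcd' for bigram 'cd':
  Position 0: 'bc' -> no
  Position 1: 'cd' -> MATCH
  Position 2: 'dc' -> no
  Position 3: 'cd' -> MATCH
  Position 4: 'dd' -> no
  Position 5: 'dc' -> no
  Position 6: 'cd' -> MATCH
Total matches: 3

3


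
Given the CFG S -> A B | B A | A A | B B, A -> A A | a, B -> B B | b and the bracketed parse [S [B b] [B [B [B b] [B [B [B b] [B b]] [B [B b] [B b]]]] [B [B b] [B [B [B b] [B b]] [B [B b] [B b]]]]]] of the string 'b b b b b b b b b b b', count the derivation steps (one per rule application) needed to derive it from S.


Every bracketed nonterminal node [X ...] in the tree is produced by exactly one rule application.
Reading the tree off as a leftmost derivation:
  Step 1: S  =>  B B   (applied S -> B B)
  Step 2: B B  =>  b B   (applied B -> b)
  Step 3: b B  =>  b B B   (applied B -> B B)
  Step 4: b B B  =>  b B B B   (applied B -> B B)
  Step 5: b B B B  =>  b b B B   (applied B -> b)
  Step 6: b b B B  =>  b b B B B   (applied B -> B B)
  Step 7: b b B B B  =>  b b B B B B   (applied B -> B B)
  Step 8: b b B B B B  =>  b b b B B B   (applied B -> b)
  Step 9: b b b B B B  =>  b b b b B B   (applied B -> b)
  Step 10: b b b b B B  =>  b b b b B B B   (applied B -> B B)
  Step 11: b b b b B B B  =>  b b b b b B B   (applied B -> b)
  Step 12: b b b b b B B  =>  b b b b b b B   (applied B -> b)
  Step 13: b b b b b b B  =>  b b b b b b B B   (applied B -> B B)
  Step 14: b b b b b b B B  =>  b b b b b b b B   (applied B -> b)
  Step 15: b b b b b b b B  =>  b b b b b b b B B   (applied B -> B B)
  Step 16: b b b b b b b B B  =>  b b b b b b b B B B   (applied B -> B B)
  Step 17: b b b b b b b B B B  =>  b b b b b b b b B B   (applied B -> b)
  Step 18: b b b b b b b b B B  =>  b b b b b b b b b B   (applied B -> b)
  Step 19: b b b b b b b b b B  =>  b b b b b b b b b B B   (applied B -> B B)
  Step 20: b b b b b b b b b B B  =>  b b b b b b b b b b B   (applied B -> b)
  Step 21: b b b b b b b b b b B  =>  b b b b b b b b b b b   (applied B -> b)
Final yield: b b b b b b b b b b b
Total rewrite steps: 21

21


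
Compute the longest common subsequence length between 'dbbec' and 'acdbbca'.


DP table for LCS of 'dbbec' and 'acdbbca':
       a  c  d  b  b  c  a
    0  0  0  0  0  0  0  0
  d 0  0  0  1  1  1  1  1
  b 0  0  0  1  2  2  2  2
  b 0  0  0  1  2  3  3  3
  e 0  0  0  1  2  3  3  3
  c 0  0  1  1  2  3  4  4
LCS: 'dbbc'
LCS length = 4

4


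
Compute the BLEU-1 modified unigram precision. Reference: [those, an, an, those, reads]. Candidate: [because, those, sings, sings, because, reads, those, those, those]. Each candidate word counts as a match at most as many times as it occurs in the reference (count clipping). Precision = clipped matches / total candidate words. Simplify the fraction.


Reference word counts: {'an': 2, 'reads': 1, 'those': 2}
Checking each candidate word (with clipping):
  'because' -> not in reference -> no match (matches: 0)
  'those' -> in reference (ref count 2, used 1/2) -> match (matches: 1)
  'sings' -> not in reference -> no match (matches: 1)
  'sings' -> not in reference -> no match (matches: 1)
  'because' -> not in reference -> no match (matches: 1)
  'reads' -> in reference (ref count 1, used 1/1) -> match (matches: 2)
  'those' -> in reference (ref count 2, used 2/2) -> match (matches: 3)
  'those' -> ref count 2 already used up (2/2) -> clipped, no match (matches: 3)
  'those' -> ref count 2 already used up (2/2) -> clipped, no match (matches: 3)
Clipped matches: 3, Candidate length: 9
Precision = 3/9 = 1/3

1/3


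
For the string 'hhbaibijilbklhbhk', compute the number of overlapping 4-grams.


String 'hhbaibijilbklhbhk' has length L = 17.
Number of overlapping n-grams = L - n + 1
Substituting: 17 - 4 + 1 = 14

14


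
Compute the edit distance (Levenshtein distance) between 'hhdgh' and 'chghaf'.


Building DP table for s1='hhdgh' (len 5) and s2='chghaf' (len 6):
       c  h  g  h  a  f
    0  1  2  3  4  5  6
  h 1  1  1  2  3  4  5
  h 2  2  1  2  2  3  4
  d 3  3  2  2  3  3  4
  g 4  4  3  2  3  4  4
  h 5  5  4  3  2  3  4
Edit distance = dp[5][6] = 4

4


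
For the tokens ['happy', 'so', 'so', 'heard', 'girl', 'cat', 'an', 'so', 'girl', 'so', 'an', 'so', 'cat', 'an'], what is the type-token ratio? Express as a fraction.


Tokens: 14
Unique types: ('an', 'cat', 'girl', 'happy', 'heard', 'so') = 6
TTR = 6/14
Simplify: divide both by 2 -> 3/7
TTR = 3/7

3/7


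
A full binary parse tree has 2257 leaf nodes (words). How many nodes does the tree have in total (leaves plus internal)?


Leaf nodes (terminals): 2257
Internal nodes = n - 1 = 2257 - 1 = 2256
Total = leaves + internal = 2257 + 2256 = 4513

4513


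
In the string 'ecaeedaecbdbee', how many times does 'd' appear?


Scanning 'ecaeedaecbdbee' for 'd':
  Position 5: 'd' -> MATCH (count: 1)
  Position 10: 'd' -> MATCH (count: 2)
Total occurrences of 'd': 2

2


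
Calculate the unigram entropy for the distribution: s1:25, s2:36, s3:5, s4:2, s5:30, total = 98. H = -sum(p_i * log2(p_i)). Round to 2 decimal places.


Computing entropy H = -sum(p_i * log2(p_i)):
  s1: p = 25/98 = 0.2551, -p*log2(p) = 0.5028
  s2: p = 36/98 = 0.3673, -p*log2(p) = 0.5307
  s3: p = 5/98 = 0.0510, -p*log2(p) = 0.2190
  s4: p = 2/98 = 0.0204, -p*log2(p) = 0.1146
  s5: p = 30/98 = 0.3061, -p*log2(p) = 0.5228
H = sum of terms = 1.8899
Rounded to 2 decimals: 1.89

1.89


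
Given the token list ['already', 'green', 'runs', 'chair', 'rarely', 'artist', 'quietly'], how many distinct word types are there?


Listing all tokens and tracking unique types:
  Token 1: 'already' -> NEW (unique so far: 1)
  Token 2: 'green' -> NEW (unique so far: 2)
  Token 3: 'runs' -> NEW (unique so far: 3)
  Token 4: 'chair' -> NEW (unique so far: 4)
  Token 5: 'rarely' -> NEW (unique so far: 5)
  Token 6: 'artist' -> NEW (unique so far: 6)
  Token 7: 'quietly' -> NEW (unique so far: 7)
Unique types: ('already', 'artist', 'chair', 'green', 'quietly', 'rarely', 'runs')
Vocabulary size: 7

7


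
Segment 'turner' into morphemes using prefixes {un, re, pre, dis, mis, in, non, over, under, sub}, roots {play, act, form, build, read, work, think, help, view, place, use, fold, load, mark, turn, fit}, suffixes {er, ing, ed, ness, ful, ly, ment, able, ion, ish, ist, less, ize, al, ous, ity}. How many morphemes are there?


Segmenting 'turner' against the inventory:
  'turn' -> root (morpheme 1)
  'er' -> suffix (morpheme 2)
Total morphemes: 2

2


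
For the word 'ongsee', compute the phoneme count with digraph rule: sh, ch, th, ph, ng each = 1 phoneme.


Parsing 'ongsee' greedily, digraphs first:
  'o' -> vowel phoneme (phonemes so far: 1)
  'ng' -> digraph (1 consonant phoneme) (phonemes so far: 2)
  's' -> consonant phoneme (phonemes so far: 3)
  'e' -> vowel phoneme (phonemes so far: 4)
  'e' -> vowel phoneme (phonemes so far: 5)
Total phonemes: 5

5


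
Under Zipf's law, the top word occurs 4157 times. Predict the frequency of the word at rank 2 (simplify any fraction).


Zipf's law: freq(rank) = f1 / rank
f1 = 4157, rank = 2
freq = 4157 / 2
GCD(4157, 2) = 1
Simplified: 4157/2

4157/2


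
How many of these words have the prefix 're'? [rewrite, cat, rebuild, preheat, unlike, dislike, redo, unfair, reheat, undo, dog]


Checking each word for prefix 're':
  'rewrite' -> YES, starts with 're' (count: 1)
  'cat' -> no (count: 1)
  'rebuild' -> YES, starts with 're' (count: 2)
  'preheat' -> no (count: 2)
  'unlike' -> no (count: 2)
  'dislike' -> no (count: 2)
  'redo' -> YES, starts with 're' (count: 3)
  'unfair' -> no (count: 3)
  'reheat' -> YES, starts with 're' (count: 4)
  'undo' -> no (count: 4)
  'dog' -> no (count: 4)
Total with prefix 're': 4

4


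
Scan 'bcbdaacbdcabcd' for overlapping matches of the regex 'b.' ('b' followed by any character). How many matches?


Pattern: b. means 'b' followed by any character.
Scanning 'bcbdaacbdcabcd' position-by-position:
  Pos 0: window 'bc' -> MATCH
  Pos 1: window 'cb' -> no
  Pos 2: window 'bd' -> MATCH
  Pos 3: window 'da' -> no
  Pos 4: window 'aa' -> no
  Pos 5: window 'ac' -> no
  Pos 6: window 'cb' -> no
  Pos 7: window 'bd' -> MATCH
  Pos 8: window 'dc' -> no
  Pos 9: window 'ca' -> no
  Pos 10: window 'ab' -> no
  Pos 11: window 'bc' -> MATCH
  Pos 12: window 'cd' -> no
  Pos 13: window 'd' -> no
Total matches: 4

4


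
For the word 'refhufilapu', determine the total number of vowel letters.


Scanning each character of 'refhufilapu':
  Position 1: 'r' -> consonant (running count: 0)
  Position 2: 'e' -> vowel (running count: 1)
  Position 3: 'f' -> consonant (running count: 1)
  Position 4: 'h' -> consonant (running count: 1)
  Position 5: 'u' -> vowel (running count: 2)
  Position 6: 'f' -> consonant (running count: 2)
  Position 7: 'i' -> vowel (running count: 3)
  Position 8: 'l' -> consonant (running count: 3)
  Position 9: 'a' -> vowel (running count: 4)
  Position 10: 'p' -> consonant (running count: 4)
  Position 11: 'u' -> vowel (running count: 5)
Total vowels: 5

5


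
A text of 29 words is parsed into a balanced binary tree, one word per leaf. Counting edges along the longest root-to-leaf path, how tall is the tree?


In a balanced binary tree with n leaves the deepest leaf is ceil(log2(n)) edges below the root.
log2(29) = 4.8580
ceil(4.8580) = 5
height (edges) = 5

5


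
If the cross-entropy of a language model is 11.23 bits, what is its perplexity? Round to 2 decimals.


Perplexity formula: PP = 2^H
H = 11.23
PP = 2^11.23
Decompose: 2^11.23 = 2^11 * 2^0.23
2^11 = 2048, 2^0.23 ~ 1.1728349
PP ~ 2048 * 1.1728349 = 2401.9658752
Rounded to 2 decimals: 2401.97

2401.97


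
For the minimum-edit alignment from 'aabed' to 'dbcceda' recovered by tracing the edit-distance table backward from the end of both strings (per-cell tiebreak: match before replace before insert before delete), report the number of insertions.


Edit distance = 5. Backtracking from cell (5, 7) with preference match > replace > insert > delete,
then listing the resulting alignment 'aabed' -> 'dbcceda' left to right:
  Step 1: insert 'd' [insertion #1]
  Step 2: replace a->b
  Step 3: replace a->c
  Step 4: replace b->c
  Step 5: keep 'e'
  Step 6: keep 'd'
  Step 7: insert 'a' [insertion #2]
Total insertions: 2

2


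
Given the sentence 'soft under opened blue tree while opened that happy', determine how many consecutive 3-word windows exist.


Word trigrams from [9] words:
  Trigram 1: (soft under opened)
  Trigram 2: (under opened blue)
  Trigram 3: (opened blue tree)
  Trigram 4: (blue tree while)
  Trigram 5: (tree while opened)
  Trigram 6: (while opened that)
  Trigram 7: (opened that happy)
Total word trigrams: 9 - 2 = 7

7


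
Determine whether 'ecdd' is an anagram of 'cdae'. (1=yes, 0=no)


Sort characters of 'ecdd': 'cdde'
Sort characters of 'cdae': 'acde'
Sorted forms differ -> they are NOT anagrams
Result: 0

0


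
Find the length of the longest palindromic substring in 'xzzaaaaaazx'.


Scanning 'xzzaaaaaazx' for palindromic substrings.
Substring at positions 2-9: 'zaaaaaaz'.
Check: reverse('zaaaaaaz') = 'zaaaaaaz' -> palindrome confirmed.
Neighbouring characters ('z' / 'x') break symmetry, so it cannot extend further.
No longer palindromic substring exists; longest length = 8

8


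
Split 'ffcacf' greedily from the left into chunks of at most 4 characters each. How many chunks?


'ffcacf' has 6 characters.
Chunking with max size 4:
  Chunk 1: 'ffca' (positions 0-3)
  Chunk 2: 'cf' (positions 4-5)
Total chunks: ceil(6 / 4) = 2

2


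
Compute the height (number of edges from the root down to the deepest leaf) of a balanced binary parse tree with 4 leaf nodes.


In a balanced binary tree with n leaves the deepest leaf is ceil(log2(n)) edges below the root.
log2(4) = 2.0000
ceil(2.0000) = 2
height (edges) = 2

2


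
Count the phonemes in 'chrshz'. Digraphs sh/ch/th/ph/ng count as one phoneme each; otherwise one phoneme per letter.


Parsing 'chrshz' greedily, digraphs first:
  'ch' -> digraph (1 consonant phoneme) (phonemes so far: 1)
  'r' -> consonant phoneme (phonemes so far: 2)
  'sh' -> digraph (1 consonant phoneme) (phonemes so far: 3)
  'z' -> consonant phoneme (phonemes so far: 4)
Total phonemes: 4

4


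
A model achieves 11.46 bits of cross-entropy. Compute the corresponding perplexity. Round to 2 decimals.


Perplexity formula: PP = 2^H
H = 11.46
PP = 2^11.46
Decompose: 2^11.46 = 2^11 * 2^0.46
2^11 = 2048, 2^0.46 ~ 1.3755418
PP ~ 2048 * 1.3755418 = 2817.1096064
Rounded to 2 decimals: 2817.11

2817.11


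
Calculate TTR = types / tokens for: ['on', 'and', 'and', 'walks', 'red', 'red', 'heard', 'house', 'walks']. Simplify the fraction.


Tokens: 9
Unique types: ('and', 'heard', 'house', 'on', 'red', 'walks') = 6
TTR = 6/9
Simplify: divide both by 3 -> 2/3
TTR = 2/3

2/3


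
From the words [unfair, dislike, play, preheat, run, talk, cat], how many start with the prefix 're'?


Checking each word for prefix 're':
  'unfair' -> no (count: 0)
  'dislike' -> no (count: 0)
  'play' -> no (count: 0)
  'preheat' -> no (count: 0)
  'run' -> no (count: 0)
  'talk' -> no (count: 0)
  'cat' -> no (count: 0)
Total with prefix 're': 0

0


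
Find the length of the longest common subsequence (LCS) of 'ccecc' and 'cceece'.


DP table for LCS of 'ccecc' and 'cceece':
       c  c  e  e  c  e
    0  0  0  0  0  0  0
  c 0  1  1  1  1  1  1
  c 0  1  2  2  2  2  2
  e 0  1  2  3  3  3  3
  c 0  1  2  3  3  4  4
  c 0  1  2  3  3  4  4
LCS: 'ccec'
LCS length = 4

4


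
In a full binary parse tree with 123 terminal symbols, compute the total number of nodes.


Leaf nodes (terminals): 123
Internal nodes = n - 1 = 123 - 1 = 122
Total = leaves + internal = 123 + 122 = 245

245


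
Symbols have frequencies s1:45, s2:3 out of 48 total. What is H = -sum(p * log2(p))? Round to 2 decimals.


Computing entropy H = -sum(p_i * log2(p_i)):
  s1: p = 45/48 = 0.9375, -p*log2(p) = 0.0873
  s2: p = 3/48 = 0.0625, -p*log2(p) = 0.2500
H = sum of terms = 0.3373
Rounded to 2 decimals: 0.34

0.34


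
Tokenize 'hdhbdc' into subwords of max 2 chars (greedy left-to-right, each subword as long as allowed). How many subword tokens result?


'hdhbdc' has 6 characters.
Chunking with max size 2:
  Chunk 1: 'hd' (positions 0-1)
  Chunk 2: 'hb' (positions 2-3)
  Chunk 3: 'dc' (positions 4-5)
Total chunks: ceil(6 / 2) = 3

3


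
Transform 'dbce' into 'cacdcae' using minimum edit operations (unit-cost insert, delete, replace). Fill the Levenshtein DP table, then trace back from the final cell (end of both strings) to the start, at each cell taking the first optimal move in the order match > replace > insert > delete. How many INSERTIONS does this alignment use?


Edit distance = 5. Backtracking from cell (4, 7) with preference match > replace > insert > delete,
then listing the resulting alignment 'dbce' -> 'cacdcae' left to right:
  Step 1: insert 'c' [insertion #1]
  Step 2: insert 'a' [insertion #2]
  Step 3: insert 'c' [insertion #3]
  Step 4: keep 'd'
  Step 5: replace b->c
  Step 6: replace c->a
  Step 7: keep 'e'
Total insertions: 3

3


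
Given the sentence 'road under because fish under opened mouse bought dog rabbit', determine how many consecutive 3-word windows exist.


Word trigrams from [10] words:
  Trigram 1: (road under because)
  Trigram 2: (under because fish)
  Trigram 3: (because fish under)
  Trigram 4: (fish under opened)
  Trigram 5: (under opened mouse)
  Trigram 6: (opened mouse bought)
  Trigram 7: (mouse bought dog)
  Trigram 8: (bought dog rabbit)
Total word trigrams: 10 - 2 = 8

8


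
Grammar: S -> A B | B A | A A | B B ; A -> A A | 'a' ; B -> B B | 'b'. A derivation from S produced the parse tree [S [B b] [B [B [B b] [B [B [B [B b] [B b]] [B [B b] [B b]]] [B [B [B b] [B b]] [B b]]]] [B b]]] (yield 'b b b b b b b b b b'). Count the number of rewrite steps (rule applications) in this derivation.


Every bracketed nonterminal node [X ...] in the tree is produced by exactly one rule application.
Reading the tree off as a leftmost derivation:
  Step 1: S  =>  B B   (applied S -> B B)
  Step 2: B B  =>  b B   (applied B -> b)
  Step 3: b B  =>  b B B   (applied B -> B B)
  Step 4: b B B  =>  b B B B   (applied B -> B B)
  Step 5: b B B B  =>  b b B B   (applied B -> b)
  Step 6: b b B B  =>  b b B B B   (applied B -> B B)
  Step 7: b b B B B  =>  b b B B B B   (applied B -> B B)
  Step 8: b b B B B B  =>  b b B B B B B   (applied B -> B B)
  Step 9: b b B B B B B  =>  b b b B B B B   (applied B -> b)
  Step 10: b b b B B B B  =>  b b b b B B B   (applied B -> b)
  Step 11: b b b b B B B  =>  b b b b B B B B   (applied B -> B B)
  Step 12: b b b b B B B B  =>  b b b b b B B B   (applied B -> b)
  Step 13: b b b b b B B B  =>  b b b b b b B B   (applied B -> b)
  Step 14: b b b b b b B B  =>  b b b b b b B B B   (applied B -> B B)
  Step 15: b b b b b b B B B  =>  b b b b b b B B B B   (applied B -> B B)
  Step 16: b b b b b b B B B B  =>  b b b b b b b B B B   (applied B -> b)
  Step 17: b b b b b b b B B B  =>  b b b b b b b b B B   (applied B -> b)
  Step 18: b b b b b b b b B B  =>  b b b b b b b b b B   (applied B -> b)
  Step 19: b b b b b b b b b B  =>  b b b b b b b b b b   (applied B -> b)
Final yield: b b b b b b b b b b
Total rewrite steps: 19

19


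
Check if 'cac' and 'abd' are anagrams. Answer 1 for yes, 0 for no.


Sort characters of 'cac': 'acc'
Sort characters of 'abd': 'abd'
Sorted forms differ -> they are NOT anagrams
Result: 0

0


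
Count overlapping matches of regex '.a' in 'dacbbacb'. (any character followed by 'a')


Pattern: .a means any character followed by 'a'.
Scanning 'dacbbacb' position-by-position:
  Pos 0: window 'da' -> MATCH
  Pos 1: window 'ac' -> no
  Pos 2: window 'cb' -> no
  Pos 3: window 'bb' -> no
  Pos 4: window 'ba' -> MATCH
  Pos 5: window 'ac' -> no
  Pos 6: window 'cb' -> no
  Pos 7: window 'b' -> no
Total matches: 2

2


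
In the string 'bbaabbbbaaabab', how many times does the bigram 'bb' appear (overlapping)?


Scanning 'bbaabbbbaaabab' for bigram 'bb':
  Position 0: 'bb' -> MATCH
  Position 1: 'ba' -> no
  Position 2: 'aa' -> no
  Position 3: 'ab' -> no
  Position 4: 'bb' -> MATCH
  Position 5: 'bb' -> MATCH
  Position 6: 'bb' -> MATCH
  Position 7: 'ba' -> no
  Position 8: 'aa' -> no
  Position 9: 'aa' -> no
  Position 10: 'ab' -> no
  Position 11: 'ba' -> no
  Position 12: 'ab' -> no
Total matches: 4

4


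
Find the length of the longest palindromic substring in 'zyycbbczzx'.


Scanning 'zyycbbczzx' for palindromic substrings.
Substring at positions 3-6: 'cbbc'.
Check: reverse('cbbc') = 'cbbc' -> palindrome confirmed.
Neighbouring characters ('y' / 'z') break symmetry, so it cannot extend further.
No longer palindromic substring exists; longest length = 4

4


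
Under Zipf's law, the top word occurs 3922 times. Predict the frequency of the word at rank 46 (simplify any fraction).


Zipf's law: freq(rank) = f1 / rank
f1 = 3922, rank = 46
freq = 3922 / 46
GCD(3922, 46) = 2
Simplified: 1961/23

1961/23


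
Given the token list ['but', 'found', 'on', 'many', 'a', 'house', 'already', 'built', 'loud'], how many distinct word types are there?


Listing all tokens and tracking unique types:
  Token 1: 'but' -> NEW (unique so far: 1)
  Token 2: 'found' -> NEW (unique so far: 2)
  Token 3: 'on' -> NEW (unique so far: 3)
  Token 4: 'many' -> NEW (unique so far: 4)
  Token 5: 'a' -> NEW (unique so far: 5)
  Token 6: 'house' -> NEW (unique so far: 6)
  Token 7: 'already' -> NEW (unique so far: 7)
  Token 8: 'built' -> NEW (unique so far: 8)
  Token 9: 'loud' -> NEW (unique so far: 9)
Unique types: ('a', 'already', 'built', 'but', 'found', 'house', 'loud', 'many', 'on')
Vocabulary size: 9

9


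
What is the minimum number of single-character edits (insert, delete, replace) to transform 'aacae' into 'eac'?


Building DP table for s1='aacae' (len 5) and s2='eac' (len 3):
       e  a  c
    0  1  2  3
  a 1  1  1  2
  a 2  2  1  2
  c 3  3  2  1
  a 4  4  3  2
  e 5  4  4  3
Edit distance = dp[5][3] = 3

3


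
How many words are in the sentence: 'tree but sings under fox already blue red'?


Counting words by splitting on spaces:
  Word 1: 'tree'
  Word 2: 'but'
  Word 3: 'sings'
  Word 4: 'under'
  Word 5: 'fox'
  Word 6: 'already'
  Word 7: 'blue'
  Word 8: 'red'
Total words: 8

8


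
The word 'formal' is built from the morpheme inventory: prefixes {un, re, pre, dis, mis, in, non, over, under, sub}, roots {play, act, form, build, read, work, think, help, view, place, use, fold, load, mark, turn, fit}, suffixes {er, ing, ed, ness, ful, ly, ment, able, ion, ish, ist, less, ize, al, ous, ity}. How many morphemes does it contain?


Segmenting 'formal' against the inventory:
  'form' -> root (morpheme 1)
  'al' -> suffix (morpheme 2)
Total morphemes: 2

2


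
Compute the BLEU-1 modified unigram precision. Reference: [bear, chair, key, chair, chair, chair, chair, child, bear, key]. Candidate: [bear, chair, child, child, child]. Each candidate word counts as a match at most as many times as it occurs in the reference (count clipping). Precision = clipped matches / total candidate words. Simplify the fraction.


Reference word counts: {'bear': 2, 'chair': 5, 'child': 1, 'key': 2}
Checking each candidate word (with clipping):
  'bear' -> in reference (ref count 2, used 1/2) -> match (matches: 1)
  'chair' -> in reference (ref count 5, used 1/5) -> match (matches: 2)
  'child' -> in reference (ref count 1, used 1/1) -> match (matches: 3)
  'child' -> ref count 1 already used up (1/1) -> clipped, no match (matches: 3)
  'child' -> ref count 1 already used up (1/1) -> clipped, no match (matches: 3)
Clipped matches: 3, Candidate length: 5
Precision = 3/5

3/5


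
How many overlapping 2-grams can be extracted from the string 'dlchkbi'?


String 'dlchkbi' has length L = 7.
Number of overlapping n-grams = L - n + 1
Substituting: 7 - 2 + 1 = 6

6


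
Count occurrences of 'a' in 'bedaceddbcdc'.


Scanning 'bedaceddbcdc' for 'a':
  Position 3: 'a' -> MATCH (count: 1)
Total occurrences of 'a': 1

1


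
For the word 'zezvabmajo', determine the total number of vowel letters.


Scanning each character of 'zezvabmajo':
  Position 1: 'z' -> consonant (running count: 0)
  Position 2: 'e' -> vowel (running count: 1)
  Position 3: 'z' -> consonant (running count: 1)
  Position 4: 'v' -> consonant (running count: 1)
  Position 5: 'a' -> vowel (running count: 2)
  Position 6: 'b' -> consonant (running count: 2)
  Position 7: 'm' -> consonant (running count: 2)
  Position 8: 'a' -> vowel (running count: 3)
  Position 9: 'j' -> consonant (running count: 3)
  Position 10: 'o' -> vowel (running count: 4)
Total vowels: 4

4


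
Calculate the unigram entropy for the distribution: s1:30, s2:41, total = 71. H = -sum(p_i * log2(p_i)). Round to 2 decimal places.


Computing entropy H = -sum(p_i * log2(p_i)):
  s1: p = 30/71 = 0.4225, -p*log2(p) = 0.5252
  s2: p = 41/71 = 0.5775, -p*log2(p) = 0.4575
H = sum of terms = 0.9827
Rounded to 2 decimals: 0.98

0.98


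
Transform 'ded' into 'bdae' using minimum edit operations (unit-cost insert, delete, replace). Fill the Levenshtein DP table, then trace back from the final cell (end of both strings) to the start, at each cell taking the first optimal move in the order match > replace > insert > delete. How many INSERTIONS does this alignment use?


Edit distance = 3. Backtracking from cell (3, 4) with preference match > replace > insert > delete,
then listing the resulting alignment 'ded' -> 'bdae' left to right:
  Step 1: insert 'b' [insertion #1]
  Step 2: keep 'd'
  Step 3: replace e->a
  Step 4: replace d->e
Total insertions: 1

1


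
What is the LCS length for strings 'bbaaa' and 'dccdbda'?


DP table for LCS of 'bbaaa' and 'dccdbda':
       d  c  c  d  b  d  a
    0  0  0  0  0  0  0  0
  b 0  0  0  0  0  1  1  1
  b 0  0  0  0  0  1  1  1
  a 0  0  0  0  0  1  1  2
  a 0  0  0  0  0  1  1  2
  a 0  0  0  0  0  1  1  2
LCS: 'ba'
LCS length = 2

2


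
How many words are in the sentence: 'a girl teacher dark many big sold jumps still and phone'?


Counting words by splitting on spaces:
  Word 1: 'a'
  Word 2: 'girl'
  Word 3: 'teacher'
  Word 4: 'dark'
  Word 5: 'many'
  Word 6: 'big'
  Word 7: 'sold'
  Word 8: 'jumps'
  Word 9: 'still'
  Word 10: 'and'
  Word 11: 'phone'
Total words: 11

11


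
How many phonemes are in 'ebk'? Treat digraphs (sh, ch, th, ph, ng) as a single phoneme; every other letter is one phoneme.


Parsing 'ebk' greedily, digraphs first:
  'e' -> vowel phoneme (phonemes so far: 1)
  'b' -> consonant phoneme (phonemes so far: 2)
  'k' -> consonant phoneme (phonemes so far: 3)
Total phonemes: 3

3


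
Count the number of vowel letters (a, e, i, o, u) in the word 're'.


Scanning each character of 're':
  Position 1: 'r' -> consonant (running count: 0)
  Position 2: 'e' -> vowel (running count: 1)
Total vowels: 1

1


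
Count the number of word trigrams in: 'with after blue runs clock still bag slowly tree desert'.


Word trigrams from [10] words:
  Trigram 1: (with after blue)
  Trigram 2: (after blue runs)
  Trigram 3: (blue runs clock)
  Trigram 4: (runs clock still)
  Trigram 5: (clock still bag)
  Trigram 6: (still bag slowly)
  Trigram 7: (bag slowly tree)
  Trigram 8: (slowly tree desert)
Total word trigrams: 10 - 2 = 8

8


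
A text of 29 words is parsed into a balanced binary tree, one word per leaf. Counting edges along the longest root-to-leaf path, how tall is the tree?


In a balanced binary tree with n leaves the deepest leaf is ceil(log2(n)) edges below the root.
log2(29) = 4.8580
ceil(4.8580) = 5
height (edges) = 5

5


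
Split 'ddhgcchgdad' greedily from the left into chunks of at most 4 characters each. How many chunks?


'ddhgcchgdad' has 11 characters.
Chunking with max size 4:
  Chunk 1: 'ddhg' (positions 0-3)
  Chunk 2: 'cchg' (positions 4-7)
  Chunk 3: 'dad' (positions 8-10)
Total chunks: ceil(11 / 4) = 3

3


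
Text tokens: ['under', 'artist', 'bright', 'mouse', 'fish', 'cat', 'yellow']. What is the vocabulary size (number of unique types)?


Listing all tokens and tracking unique types:
  Token 1: 'under' -> NEW (unique so far: 1)
  Token 2: 'artist' -> NEW (unique so far: 2)
  Token 3: 'bright' -> NEW (unique so far: 3)
  Token 4: 'mouse' -> NEW (unique so far: 4)
  Token 5: 'fish' -> NEW (unique so far: 5)
  Token 6: 'cat' -> NEW (unique so far: 6)
  Token 7: 'yellow' -> NEW (unique so far: 7)
Unique types: ('artist', 'bright', 'cat', 'fish', 'mouse', 'under', 'yellow')
Vocabulary size: 7

7


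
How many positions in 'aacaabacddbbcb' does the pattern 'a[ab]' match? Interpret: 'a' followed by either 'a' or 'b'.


Pattern: a[ab] means 'a' followed by either 'a' or 'b'.
Scanning 'aacaabacddbbcb' position-by-position:
  Pos 0: window 'aa' -> MATCH
  Pos 1: window 'ac' -> no
  Pos 2: window 'ca' -> no
  Pos 3: window 'aa' -> MATCH
  Pos 4: window 'ab' -> MATCH
  Pos 5: window 'ba' -> no
  Pos 6: window 'ac' -> no
  Pos 7: window 'cd' -> no
  Pos 8: window 'dd' -> no
  Pos 9: window 'db' -> no
  Pos 10: window 'bb' -> no
  Pos 11: window 'bc' -> no
  Pos 12: window 'cb' -> no
  Pos 13: window 'b' -> no
Total matches: 3

3


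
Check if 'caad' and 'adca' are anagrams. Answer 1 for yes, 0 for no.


Sort characters of 'caad': 'aacd'
Sort characters of 'adca': 'aacd'
Sorted forms match -> they ARE anagrams
Result: 1

1


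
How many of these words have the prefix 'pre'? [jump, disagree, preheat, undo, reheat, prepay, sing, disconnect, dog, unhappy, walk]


Checking each word for prefix 'pre':
  'jump' -> no (count: 0)
  'disagree' -> no (count: 0)
  'preheat' -> YES, starts with 'pre' (count: 1)
  'undo' -> no (count: 1)
  'reheat' -> no (count: 1)
  'prepay' -> YES, starts with 'pre' (count: 2)
  'sing' -> no (count: 2)
  'disconnect' -> no (count: 2)
  'dog' -> no (count: 2)
  'unhappy' -> no (count: 2)
  'walk' -> no (count: 2)
Total with prefix 'pre': 2

2


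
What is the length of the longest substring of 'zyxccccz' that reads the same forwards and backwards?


Scanning 'zyxccccz' for palindromic substrings.
Substring at positions 3-6: 'cccc'.
Check: reverse('cccc') = 'cccc' -> palindrome confirmed.
Neighbouring characters ('x' / 'z') break symmetry, so it cannot extend further.
No longer palindromic substring exists; longest length = 4

4


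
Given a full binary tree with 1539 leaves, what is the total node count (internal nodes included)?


Leaf nodes (terminals): 1539
Internal nodes = n - 1 = 1539 - 1 = 1538
Total = leaves + internal = 1539 + 1538 = 3077

3077


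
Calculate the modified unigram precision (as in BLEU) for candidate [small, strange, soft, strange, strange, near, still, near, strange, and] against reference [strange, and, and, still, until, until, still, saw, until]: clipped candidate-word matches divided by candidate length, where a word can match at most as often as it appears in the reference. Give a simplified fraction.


Reference word counts: {'and': 2, 'saw': 1, 'still': 2, 'strange': 1, 'until': 3}
Checking each candidate word (with clipping):
  'small' -> not in reference -> no match (matches: 0)
  'strange' -> in reference (ref count 1, used 1/1) -> match (matches: 1)
  'soft' -> not in reference -> no match (matches: 1)
  'strange' -> ref count 1 already used up (1/1) -> clipped, no match (matches: 1)
  'strange' -> ref count 1 already used up (1/1) -> clipped, no match (matches: 1)
  'near' -> not in reference -> no match (matches: 1)
  'still' -> in reference (ref count 2, used 1/2) -> match (matches: 2)
  'near' -> not in reference -> no match (matches: 2)
  'strange' -> ref count 1 already used up (1/1) -> clipped, no match (matches: 2)
  'and' -> in reference (ref count 2, used 1/2) -> match (matches: 3)
Clipped matches: 3, Candidate length: 10
Precision = 3/10

3/10


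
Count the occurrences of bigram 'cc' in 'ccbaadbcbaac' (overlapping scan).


Scanning 'ccbaadbcbaac' for bigram 'cc':
  Position 0: 'cc' -> MATCH
  Position 1: 'cb' -> no
  Position 2: 'ba' -> no
  Position 3: 'aa' -> no
  Position 4: 'ad' -> no
  Position 5: 'db' -> no
  Position 6: 'bc' -> no
  Position 7: 'cb' -> no
  Position 8: 'ba' -> no
  Position 9: 'aa' -> no
  Position 10: 'ac' -> no
Total matches: 1

1


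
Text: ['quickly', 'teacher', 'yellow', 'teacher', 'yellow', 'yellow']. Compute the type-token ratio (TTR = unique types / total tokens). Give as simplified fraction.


Tokens: 6
Unique types: ('quickly', 'teacher', 'yellow') = 3
TTR = 3/6
Simplify: divide both by 3 -> 1/2
TTR = 1/2

1/2


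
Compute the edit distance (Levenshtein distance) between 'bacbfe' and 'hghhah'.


Building DP table for s1='bacbfe' (len 6) and s2='hghhah' (len 6):
       h  g  h  h  a  h
    0  1  2  3  4  5  6
  b 1  1  2  3  4  5  6
  a 2  2  2  3  4  4  5
  c 3  3  3  3  4  5  5
  b 4  4  4  4  4  5  6
  f 5  5  5  5  5  5  6
  e 6  6  6  6  6  6  6
Edit distance = dp[6][6] = 6

6


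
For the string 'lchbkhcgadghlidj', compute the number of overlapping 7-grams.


String 'lchbkhcgadghlidj' has length L = 16.
Number of overlapping n-grams = L - n + 1
Substituting: 16 - 7 + 1 = 10

10


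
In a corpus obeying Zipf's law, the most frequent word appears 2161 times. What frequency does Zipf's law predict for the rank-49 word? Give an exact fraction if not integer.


Zipf's law: freq(rank) = f1 / rank
f1 = 2161, rank = 49
freq = 2161 / 49
GCD(2161, 49) = 1
Simplified: 2161/49

2161/49


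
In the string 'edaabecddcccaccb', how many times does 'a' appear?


Scanning 'edaabecddcccaccb' for 'a':
  Position 2: 'a' -> MATCH (count: 1)
  Position 3: 'a' -> MATCH (count: 2)
  Position 12: 'a' -> MATCH (count: 3)
Total occurrences of 'a': 3

3


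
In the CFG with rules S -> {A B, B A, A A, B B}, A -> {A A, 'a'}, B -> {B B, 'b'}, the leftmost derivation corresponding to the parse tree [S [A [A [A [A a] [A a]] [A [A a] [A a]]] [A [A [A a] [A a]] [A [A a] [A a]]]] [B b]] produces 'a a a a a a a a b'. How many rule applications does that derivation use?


Every bracketed nonterminal node [X ...] in the tree is produced by exactly one rule application.
Reading the tree off as a leftmost derivation:
  Step 1: S  =>  A B   (applied S -> A B)
  Step 2: A B  =>  A A B   (applied A -> A A)
  Step 3: A A B  =>  A A A B   (applied A -> A A)
  Step 4: A A A B  =>  A A A A B   (applied A -> A A)
  Step 5: A A A A B  =>  a A A A B   (applied A -> a)
  Step 6: a A A A B  =>  a a A A B   (applied A -> a)
  Step 7: a a A A B  =>  a a A A A B   (applied A -> A A)
  Step 8: a a A A A B  =>  a a a A A B   (applied A -> a)
  Step 9: a a a A A B  =>  a a a a A B   (applied A -> a)
  Step 10: a a a a A B  =>  a a a a A A B   (applied A -> A A)
  Step 11: a a a a A A B  =>  a a a a A A A B   (applied A -> A A)
  Step 12: a a a a A A A B  =>  a a a a a A A B   (applied A -> a)
  Step 13: a a a a a A A B  =>  a a a a a a A B   (applied A -> a)
  Step 14: a a a a a a A B  =>  a a a a a a A A B   (applied A -> A A)
  Step 15: a a a a a a A A B  =>  a a a a a a a A B   (applied A -> a)
  Step 16: a a a a a a a A B  =>  a a a a a a a a B   (applied A -> a)
  Step 17: a a a a a a a a B  =>  a a a a a a a a b   (applied B -> b)
Final yield: a a a a a a a a b
Total rewrite steps: 17

17


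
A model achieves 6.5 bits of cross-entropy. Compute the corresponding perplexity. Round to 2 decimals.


Perplexity formula: PP = 2^H
H = 6.5
PP = 2^6.5
Decompose: 2^6.5 = 2^6 * 2^0.5 = 2^6 * sqrt(2)
2^6 = 64, sqrt(2) ~ 1.4142136
PP ~ 64 * 1.4142136 = 90.5096704
Rounded to 2 decimals: 90.51

90.51


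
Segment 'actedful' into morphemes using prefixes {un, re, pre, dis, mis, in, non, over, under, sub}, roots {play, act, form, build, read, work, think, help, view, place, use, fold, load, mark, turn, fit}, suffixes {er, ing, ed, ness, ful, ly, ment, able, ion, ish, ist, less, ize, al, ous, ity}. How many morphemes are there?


Segmenting 'actedful' against the inventory:
  'act' -> root (morpheme 1)
  'ed' -> suffix (morpheme 2)
  'ful' -> suffix (morpheme 3)
Total morphemes: 3

3


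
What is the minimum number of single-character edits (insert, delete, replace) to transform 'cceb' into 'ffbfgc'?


Building DP table for s1='cceb' (len 4) and s2='ffbfgc' (len 6):
       f  f  b  f  g  c
    0  1  2  3  4  5  6
  c 1  1  2  3  4  5  5
  c 2  2  2  3  4  5  5
  e 3  3  3  3  4  5  6
  b 4  4  4  3  4  5  6
Edit distance = dp[4][6] = 6

6


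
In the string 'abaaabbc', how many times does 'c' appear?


Scanning 'abaaabbc' for 'c':
  Position 7: 'c' -> MATCH (count: 1)
Total occurrences of 'c': 1

1


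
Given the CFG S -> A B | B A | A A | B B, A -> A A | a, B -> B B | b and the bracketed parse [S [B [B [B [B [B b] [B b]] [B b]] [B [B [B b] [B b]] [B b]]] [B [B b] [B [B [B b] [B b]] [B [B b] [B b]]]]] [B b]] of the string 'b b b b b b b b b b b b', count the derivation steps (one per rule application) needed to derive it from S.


Every bracketed nonterminal node [X ...] in the tree is produced by exactly one rule application.
Reading the tree off as a leftmost derivation:
  Step 1: S  =>  B B   (applied S -> B B)
  Step 2: B B  =>  B B B   (applied B -> B B)
  Step 3: B B B  =>  B B B B   (applied B -> B B)
  Step 4: B B B B  =>  B B B B B   (applied B -> B B)
  Step 5: B B B B B  =>  B B B B B B   (applied B -> B B)
  Step 6: B B B B B B  =>  b B B B B B   (applied B -> b)
  Step 7: b B B B B B  =>  b b B B B B   (applied B -> b)
  Step 8: b b B B B B  =>  b b b B B B   (applied B -> b)
  Step 9: b b b B B B  =>  b b b B B B B   (applied B -> B B)
  Step 10: b b b B B B B  =>  b b b B B B B B   (applied B -> B B)
  Step 11: b b b B B B B B  =>  b b b b B B B B   (applied B -> b)
  Step 12: b b b b B B B B  =>  b b b b b B B B   (applied B -> b)
  Step 13: b b b b b B B B  =>  b b b b b b B B   (applied B -> b)
  Step 14: b b b b b b B B  =>  b b b b b b B B B   (applied B -> B B)
  Step 15: b b b b b b B B B  =>  b b b b b b b B B   (applied B -> b)
  Step 16: b b b b b b b B B  =>  b b b b b b b B B B   (applied B -> B B)
  Step 17: b b b b b b b B B B  =>  b b b b b b b B B B B   (applied B -> B B)
  Step 18: b b b b b b b B B B B  =>  b b b b b b b b B B B   (applied B -> b)
  Step 19: b b b b b b b b B B B  =>  b b b b b b b b b B B   (applied B -> b)
  Step 20: b b b b b b b b b B B  =>  b b b b b b b b b B B B   (applied B -> B B)
  Step 21: b b b b b b b b b B B B  =>  b b b b b b b b b b B B   (applied B -> b)
  Step 22: b b b b b b b b b b B B  =>  b b b b b b b b b b b B   (applied B -> b)
  Step 23: b b b b b b b b b b b B  =>  b b b b b b b b b b b b   (applied B -> b)
Final yield: b b b b b b b b b b b b
Total rewrite steps: 23

23


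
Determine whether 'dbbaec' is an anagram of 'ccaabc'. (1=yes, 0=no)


Sort characters of 'dbbaec': 'abbcde'
Sort characters of 'ccaabc': 'aabccc'
Sorted forms differ -> they are NOT anagrams
Result: 0

0


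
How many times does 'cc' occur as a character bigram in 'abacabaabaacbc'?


Scanning 'abacabaabaacbc' for bigram 'cc':
  Position 0: 'ab' -> no
  Position 1: 'ba' -> no
  Position 2: 'ac' -> no
  Position 3: 'ca' -> no
  Position 4: 'ab' -> no
  Position 5: 'ba' -> no
  Position 6: 'aa' -> no
  Position 7: 'ab' -> no
  Position 8: 'ba' -> no
  Position 9: 'aa' -> no
  Position 10: 'ac' -> no
  Position 11: 'cb' -> no
  Position 12: 'bc' -> no
Total matches: 0

0


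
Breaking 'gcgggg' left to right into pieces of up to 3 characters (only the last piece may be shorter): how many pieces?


'gcgggg' has 6 characters.
Chunking with max size 3:
  Chunk 1: 'gcg' (positions 0-2)
  Chunk 2: 'ggg' (positions 3-5)
Total chunks: ceil(6 / 3) = 2

2


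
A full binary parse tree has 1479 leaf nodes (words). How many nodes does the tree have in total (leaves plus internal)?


Leaf nodes (terminals): 1479
Internal nodes = n - 1 = 1479 - 1 = 1478
Total = leaves + internal = 1479 + 1478 = 2957

2957


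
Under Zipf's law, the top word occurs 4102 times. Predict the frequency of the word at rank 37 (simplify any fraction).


Zipf's law: freq(rank) = f1 / rank
f1 = 4102, rank = 37
freq = 4102 / 37
GCD(4102, 37) = 1
Simplified: 4102/37

4102/37


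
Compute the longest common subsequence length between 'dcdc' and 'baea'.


DP table for LCS of 'dcdc' and 'baea':
       b  a  e  a
    0  0  0  0  0
  d 0  0  0  0  0
  c 0  0  0  0  0
  d 0  0  0  0  0
  c 0  0  0  0  0
LCS length = 0

0


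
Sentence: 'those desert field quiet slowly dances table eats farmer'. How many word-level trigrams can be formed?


Word trigrams from [9] words:
  Trigram 1: (those desert field)
  Trigram 2: (desert field quiet)
  Trigram 3: (field quiet slowly)
  Trigram 4: (quiet slowly dances)
  Trigram 5: (slowly dances table)
  Trigram 6: (dances table eats)
  Trigram 7: (table eats farmer)
Total word trigrams: 9 - 2 = 7

7


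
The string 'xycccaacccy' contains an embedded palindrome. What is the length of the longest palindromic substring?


Scanning 'xycccaacccy' for palindromic substrings.
Substring at positions 1-10: 'ycccaacccy'.
Check: reverse('ycccaacccy') = 'ycccaacccy' -> palindrome confirmed.
Neighbouring characters ('x' / '-') break symmetry, so it cannot extend further.
No longer palindromic substring exists; longest length = 10

10


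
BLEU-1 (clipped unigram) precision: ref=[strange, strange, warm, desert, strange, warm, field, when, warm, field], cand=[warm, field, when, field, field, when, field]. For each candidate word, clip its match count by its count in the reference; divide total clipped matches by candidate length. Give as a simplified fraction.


Reference word counts: {'desert': 1, 'field': 2, 'strange': 3, 'warm': 3, 'when': 1}
Checking each candidate word (with clipping):
  'warm' -> in reference (ref count 3, used 1/3) -> match (matches: 1)
  'field' -> in reference (ref count 2, used 1/2) -> match (matches: 2)
  'when' -> in reference (ref count 1, used 1/1) -> match (matches: 3)
  'field' -> in reference (ref count 2, used 2/2) -> match (matches: 4)
  'field' -> ref count 2 already used up (2/2) -> clipped, no match (matches: 4)
  'when' -> ref count 1 already used up (1/1) -> clipped, no match (matches: 4)
  'field' -> ref count 2 already used up (2/2) -> clipped, no match (matches: 4)
Clipped matches: 4, Candidate length: 7
Precision = 4/7

4/7
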